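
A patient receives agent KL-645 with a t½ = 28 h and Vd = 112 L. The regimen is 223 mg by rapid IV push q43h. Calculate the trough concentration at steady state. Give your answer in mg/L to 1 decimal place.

k = ln2/t½ = ln2/28 ≈ 0.024755 h⁻¹; fraction remaining f = e^(−kτ) = e^(−0.024755×43) ≈ 0.3449.
Single-dose peak C₀ = D/Vd = 223/112 ≈ 1.991 mg/L.
Steady-state trough Cmin,ss = C₀·f/(1−f) ≈ 1.991 × 0.3449/0.6551 ≈ 1.048 mg/L.

1.0 mg/L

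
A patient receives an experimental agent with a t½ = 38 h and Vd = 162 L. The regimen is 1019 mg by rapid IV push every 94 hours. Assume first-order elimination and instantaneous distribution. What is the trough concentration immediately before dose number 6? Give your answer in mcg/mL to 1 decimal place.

1.4 mcg/mL

f = (1/2)^(τ/t½) = (1/2)^(94/38) ≈ 0.1800.
C₀ = D/Vd = 1019/162 ≈ 6.290 mcg/mL.
Before the 6th dose, 5 doses have been given. Superposition: Cmin = C₀·(f + f² + … + f^5).
≈ 6.290 × (0.1800 + 0.0324 + 0.0058 + 0.0010 + 0.0002) ≈ 6.290 × 0.2194 ≈ 1.380 mcg/mL.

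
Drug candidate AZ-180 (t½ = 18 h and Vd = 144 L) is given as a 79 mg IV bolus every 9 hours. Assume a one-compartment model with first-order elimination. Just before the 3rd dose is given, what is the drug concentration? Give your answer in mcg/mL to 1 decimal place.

f = (1/2)^(τ/t½) = (1/2)^(9/18) ≈ 0.7071.
C₀ = D/Vd = 79/144 ≈ 0.549 mcg/mL.
Before the 3rd dose, 2 doses have been given. Superposition: Cmin = C₀·(f + f²).
≈ 0.549 × (0.7071 + 0.5000) ≈ 0.549 × 1.2071 ≈ 0.663 mcg/mL.

0.7 mcg/mL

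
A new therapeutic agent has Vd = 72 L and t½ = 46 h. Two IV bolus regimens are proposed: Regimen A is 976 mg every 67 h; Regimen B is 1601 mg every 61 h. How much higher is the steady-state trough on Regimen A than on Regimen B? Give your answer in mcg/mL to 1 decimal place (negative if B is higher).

Regimen A: f = (1/2)^(67/46) ≈ 0.3644; Cmin,ss = (976/72)·f/(1−f) ≈ 7.772 mcg/mL.
Regimen B: f = (1/2)^(61/46) ≈ 0.3988; Cmin,ss = (1601/72)·f/(1−f) ≈ 14.750 mcg/mL.
Difference ≈ 7.772 − 14.750 ≈ -6.978 mcg/mL.

-7.0 mcg/mL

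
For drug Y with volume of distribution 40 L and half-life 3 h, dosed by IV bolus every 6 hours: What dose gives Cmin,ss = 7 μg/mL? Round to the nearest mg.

840 mg

τ/t½ = 6/3 ≈ 2, so f = (1/2)^(6/3) ≈ 0.250000.
Cmin,ss = (D/Vd)·f/(1−f), so D = Cmin,ss·Vd·(1−f)/f.
D = 7 × 40 × (1−f)/f ≈ 7 × 40 × 3.00000 ≈ 840.00 mg.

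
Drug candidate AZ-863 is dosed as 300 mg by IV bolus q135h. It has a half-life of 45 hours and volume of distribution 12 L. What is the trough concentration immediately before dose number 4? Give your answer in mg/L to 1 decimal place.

f = (1/2)^(τ/t½) = (1/2)^(135/45) ≈ 0.1250.
C₀ = D/Vd = 300/12 ≈ 25.000 mg/L.
Before the 4th dose, 3 doses have been given. Superposition: Cmin = C₀·(f + f² + … + f^3).
≈ 25.000 × (0.1250 + 0.0156 + 0.0020) ≈ 25.000 × 0.1426 ≈ 3.565 mg/L.

3.6 mg/L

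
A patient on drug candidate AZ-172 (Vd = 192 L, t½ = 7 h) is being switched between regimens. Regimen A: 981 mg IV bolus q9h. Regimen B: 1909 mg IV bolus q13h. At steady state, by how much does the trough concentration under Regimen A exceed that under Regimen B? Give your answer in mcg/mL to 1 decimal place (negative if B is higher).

-0.2 mcg/mL

Regimen A: f = (1/2)^(9/7) ≈ 0.4102; Cmin,ss = (981/192)·f/(1−f) ≈ 3.554 mcg/mL.
Regimen B: f = (1/2)^(13/7) ≈ 0.2760; Cmin,ss = (1909/192)·f/(1−f) ≈ 3.790 mcg/mL.
Difference ≈ 3.554 − 3.790 ≈ -0.236 mcg/mL.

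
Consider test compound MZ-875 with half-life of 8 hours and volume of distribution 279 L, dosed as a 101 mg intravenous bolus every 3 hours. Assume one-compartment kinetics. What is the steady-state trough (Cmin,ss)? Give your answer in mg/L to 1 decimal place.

1.2 mg/L

k = ln2/t½ = ln2/8 ≈ 0.086643 h⁻¹; fraction remaining f = e^(−kτ) = e^(−0.086643×3) ≈ 0.7711.
At steady state, accumulation factor R = 1/(1 − e^(−kτ)) ≈ 4.3687.
Each bolus raises the concentration by D/Vd = 101/279 ≈ 0.362 mg/L.
Cmax,ss = C₀/(1 − f) ≈ 0.362/0.2289 ≈ 1.581 mg/L.
One interval later, Cmin,ss = Cmax,ss·e^(−kτ) ≈ 1.581 × 0.7711 ≈ 1.219 mg/L.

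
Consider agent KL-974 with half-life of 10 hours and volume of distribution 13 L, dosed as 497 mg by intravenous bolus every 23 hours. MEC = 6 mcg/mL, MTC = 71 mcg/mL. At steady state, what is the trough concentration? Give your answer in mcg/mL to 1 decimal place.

τ/t½ = 23/10 ≈ 2.3, so fraction remaining f = (1/2)^(23/10) ≈ 0.2031.
Each bolus raises the concentration by D/Vd = 497/13 ≈ 38.231 mcg/mL.
Steady-state trough Cmin,ss = C₀·f/(1−f) ≈ 38.231 × 0.2031/0.7969 ≈ 9.744 mcg/mL.
Trough 9.7 mcg/mL vs MEC 6 mcg/mL: adequate.

9.7 mcg/mL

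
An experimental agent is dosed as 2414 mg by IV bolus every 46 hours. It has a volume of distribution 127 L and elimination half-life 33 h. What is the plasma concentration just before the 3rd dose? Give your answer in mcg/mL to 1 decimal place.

f = (1/2)^(τ/t½) = (1/2)^(46/33) ≈ 0.3805.
C₀ = D/Vd = 2414/127 ≈ 19.008 mcg/mL.
Before the 3rd dose, 2 doses have been given. Superposition: Cmin = C₀·(f + f²).
≈ 19.008 × (0.3805 + 0.1448) ≈ 19.008 × 0.5253 ≈ 9.985 mcg/mL.

10.0 mcg/mL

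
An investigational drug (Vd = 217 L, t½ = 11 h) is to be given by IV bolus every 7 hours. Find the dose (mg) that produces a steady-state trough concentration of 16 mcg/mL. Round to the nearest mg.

τ/t½ = 7/11 ≈ 0.63636, so f = (1/2)^(7/11) ≈ 0.643332.
Cmin,ss = (D/Vd)·f/(1−f), so D = Cmin,ss·Vd·(1−f)/f.
D = 16 × 217 × (1−f)/f ≈ 16 × 217 × 0.55441 ≈ 1924.91 mg.

1925 mg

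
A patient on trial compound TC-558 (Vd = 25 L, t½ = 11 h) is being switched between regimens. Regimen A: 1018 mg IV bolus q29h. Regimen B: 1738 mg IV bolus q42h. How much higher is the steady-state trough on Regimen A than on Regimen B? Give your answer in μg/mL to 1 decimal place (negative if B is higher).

2.5 μg/mL

Regimen A: f = (1/2)^(29/11) ≈ 0.1608; Cmin,ss = (1018/25)·f/(1−f) ≈ 7.802 μg/mL.
Regimen B: f = (1/2)^(42/11) ≈ 0.0709; Cmin,ss = (1738/25)·f/(1−f) ≈ 5.305 μg/mL.
Difference ≈ 7.802 − 5.305 ≈ 2.497 μg/mL.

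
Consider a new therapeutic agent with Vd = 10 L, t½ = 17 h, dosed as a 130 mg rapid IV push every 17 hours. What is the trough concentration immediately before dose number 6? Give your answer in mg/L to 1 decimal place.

f = (1/2)^(τ/t½) = (1/2)^(17/17) ≈ 0.5000.
C₀ = D/Vd = 130/10 ≈ 13.000 mg/L.
Before the 6th dose, 5 doses have been given. Superposition: Cmin = C₀·(f + f² + … + f^5).
≈ 13.000 × (0.5000 + 0.2500 + 0.1250 + 0.0625 + 0.0313) ≈ 13.000 × 0.9688 ≈ 12.594 mg/L.

12.6 mg/L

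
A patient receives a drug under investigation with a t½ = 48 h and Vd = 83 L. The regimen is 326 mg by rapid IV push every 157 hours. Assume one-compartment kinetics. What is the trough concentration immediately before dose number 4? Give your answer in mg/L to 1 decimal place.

f = (1/2)^(τ/t½) = (1/2)^(157/48) ≈ 0.1036.
C₀ = D/Vd = 326/83 ≈ 3.928 mg/L.
Before the 4th dose, 3 doses have been given. Superposition: Cmin = C₀·(f + f² + … + f^3).
≈ 3.928 × (0.1036 + 0.0107 + 0.0011) ≈ 3.928 × 0.1154 ≈ 0.453 mg/L.

0.5 mg/L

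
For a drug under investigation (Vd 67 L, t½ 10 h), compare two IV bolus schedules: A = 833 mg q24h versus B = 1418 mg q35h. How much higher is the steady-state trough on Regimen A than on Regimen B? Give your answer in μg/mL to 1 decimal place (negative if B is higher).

Regimen A: f = (1/2)^(24/10) ≈ 0.1895; Cmin,ss = (833/67)·f/(1−f) ≈ 2.907 μg/mL.
Regimen B: f = (1/2)^(35/10) ≈ 0.0884; Cmin,ss = (1418/67)·f/(1−f) ≈ 2.052 μg/mL.
Difference ≈ 2.907 − 2.052 ≈ 0.855 μg/mL.

0.9 μg/mL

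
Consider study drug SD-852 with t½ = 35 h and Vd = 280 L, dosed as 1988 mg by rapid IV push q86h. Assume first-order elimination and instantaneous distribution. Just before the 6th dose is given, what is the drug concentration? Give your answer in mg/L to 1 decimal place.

1.6 mg/L

f = (1/2)^(τ/t½) = (1/2)^(86/35) ≈ 0.1821.
C₀ = D/Vd = 1988/280 ≈ 7.100 mg/L.
Before the 6th dose, 5 doses have been given. Superposition: Cmin = C₀·(f + f² + … + f^5).
≈ 7.100 × (0.1821 + 0.0332 + 0.0060 + 0.0011 + 0.0002) ≈ 7.100 × 0.2226 ≈ 1.580 mg/L.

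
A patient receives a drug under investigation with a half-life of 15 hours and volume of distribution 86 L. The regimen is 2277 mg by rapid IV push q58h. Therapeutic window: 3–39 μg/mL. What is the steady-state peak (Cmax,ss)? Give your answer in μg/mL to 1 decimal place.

τ/t½ = 58/15 ≈ 3.8667, so fraction remaining f = (1/2)^(58/15) ≈ 0.0686.
At steady state, accumulation factor R = 1/(1 − e^(−kτ)) ≈ 1.0737.
Single-dose peak C₀ = D/Vd = 2277/86 ≈ 26.477 μg/mL.
Steady-state peak Cmax,ss = C₀·R ≈ 26.477 × 1.0737 ≈ 28.428 μg/mL.
Peak 28.4 μg/mL vs MTC 39 μg/mL: below toxic threshold.

28.4 μg/mL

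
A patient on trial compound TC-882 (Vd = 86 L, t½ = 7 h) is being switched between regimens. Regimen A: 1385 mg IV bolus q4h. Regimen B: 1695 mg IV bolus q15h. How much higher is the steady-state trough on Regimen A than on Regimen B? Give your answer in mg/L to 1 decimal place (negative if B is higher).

27.4 mg/L

Regimen A: f = (1/2)^(4/7) ≈ 0.6730; Cmin,ss = (1385/86)·f/(1−f) ≈ 33.145 mg/L.
Regimen B: f = (1/2)^(15/7) ≈ 0.2264; Cmin,ss = (1695/86)·f/(1−f) ≈ 5.768 mg/L.
Difference ≈ 33.145 − 5.768 ≈ 27.377 mg/L.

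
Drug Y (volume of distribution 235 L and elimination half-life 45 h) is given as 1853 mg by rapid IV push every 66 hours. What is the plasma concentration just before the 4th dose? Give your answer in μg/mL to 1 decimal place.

f = (1/2)^(τ/t½) = (1/2)^(66/45) ≈ 0.3618.
C₀ = D/Vd = 1853/235 ≈ 7.885 μg/mL.
Before the 4th dose, 3 doses have been given. Superposition: Cmin = C₀·(f + f² + … + f^3).
≈ 7.885 × (0.3618 + 0.1309 + 0.0474) ≈ 7.885 × 0.5401 ≈ 4.259 μg/mL.

4.3 μg/mL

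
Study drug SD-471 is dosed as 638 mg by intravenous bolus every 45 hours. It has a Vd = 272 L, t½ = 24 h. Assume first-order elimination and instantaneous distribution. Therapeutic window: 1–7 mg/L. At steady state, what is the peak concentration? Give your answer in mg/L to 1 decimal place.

Over one 45-h interval, 45/24 ≈ 1.875 half-lives elapse, leaving f ≈ 0.2726 of each dose.
Accumulation ratio R = 1/(1 − f) ≈ 1/0.7274 ≈ 1.3748.
Single-dose peak C₀ = D/Vd = 638/272 ≈ 2.346 mg/L.
Steady-state peak Cmax,ss = C₀·R ≈ 2.346 × 1.3748 ≈ 3.225 mg/L.
Peak 3.2 mg/L vs MTC 7 mg/L: below toxic threshold.

3.2 mg/L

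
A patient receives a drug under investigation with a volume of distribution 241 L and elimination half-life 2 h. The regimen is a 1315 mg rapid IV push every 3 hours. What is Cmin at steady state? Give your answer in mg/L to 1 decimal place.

τ/t½ = 3/2 ≈ 1.5, so fraction remaining f = (1/2)^(3/2) ≈ 0.3536.
Accumulation ratio R = 1/(1 − f) ≈ 1/0.6464 ≈ 1.5470.
Single-dose peak C₀ = D/Vd = 1315/241 ≈ 5.456 mg/L.
Cmax,ss = C₀/(1 − f) ≈ 5.456/0.6464 ≈ 8.441 mg/L.
Steady-state trough Cmin,ss = Cmax,ss·f ≈ 8.441 × 0.3536 ≈ 2.985 mg/L.

3.0 mg/L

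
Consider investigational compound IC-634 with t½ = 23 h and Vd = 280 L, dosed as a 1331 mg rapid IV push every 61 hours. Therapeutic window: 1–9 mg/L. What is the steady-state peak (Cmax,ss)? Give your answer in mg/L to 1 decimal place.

5.7 mg/L

τ/t½ = 61/23 ≈ 2.6522, so fraction remaining f = (1/2)^(61/23) ≈ 0.1591.
At steady state, accumulation factor R = 1/(1 − e^(−kτ)) ≈ 1.1892.
Each bolus raises the concentration by D/Vd = 1331/280 ≈ 4.754 mg/L.
Steady-state peak Cmax,ss = C₀·R ≈ 4.754 × 1.1892 ≈ 5.653 mg/L.
Peak 5.7 mg/L vs MTC 9 mg/L: below toxic threshold.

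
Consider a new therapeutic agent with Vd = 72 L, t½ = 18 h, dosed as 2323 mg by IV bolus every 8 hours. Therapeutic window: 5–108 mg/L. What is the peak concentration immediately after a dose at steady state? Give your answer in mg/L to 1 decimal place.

121.7 mg/L

τ/t½ = 8/18 ≈ 0.44444, so fraction remaining f = (1/2)^(8/18) ≈ 0.7349.
Accumulation ratio R = 1/(1 − f) ≈ 1/0.2651 ≈ 3.7722.
Single-dose peak C₀ = D/Vd = 2323/72 ≈ 32.264 mg/L.
Steady-state peak Cmax,ss = C₀·R ≈ 32.264 × 3.7722 ≈ 121.706 mg/L.
Peak 121.7 mg/L vs MTC 108 mg/L: exceeds toxic threshold.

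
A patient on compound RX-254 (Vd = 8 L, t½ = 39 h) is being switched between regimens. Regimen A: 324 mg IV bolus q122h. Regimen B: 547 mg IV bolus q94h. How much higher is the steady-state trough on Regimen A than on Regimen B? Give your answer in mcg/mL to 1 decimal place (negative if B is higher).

-10.6 mcg/mL

Regimen A: f = (1/2)^(122/39) ≈ 0.1144; Cmin,ss = (324/8)·f/(1−f) ≈ 5.232 mcg/mL.
Regimen B: f = (1/2)^(94/39) ≈ 0.1881; Cmin,ss = (547/8)·f/(1−f) ≈ 15.841 mcg/mL.
Difference ≈ 5.232 − 15.841 ≈ -10.609 mcg/mL.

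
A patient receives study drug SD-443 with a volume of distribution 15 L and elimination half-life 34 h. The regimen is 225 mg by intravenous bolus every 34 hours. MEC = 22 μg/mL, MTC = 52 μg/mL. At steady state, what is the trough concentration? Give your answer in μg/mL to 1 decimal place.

15.0 μg/mL

The dosing interval is 1 half-life, so f = 2^(−1) = 0.5.
At steady state, R = 1/(1 − 0.5) = 2/1.
Single-dose peak C₀ = D/Vd = 225/15 = 15 μg/mL.
Steady-state peak Cmax,ss = C₀·R = 15 × 2/1 ≈ 30.000 μg/mL.
Steady-state trough Cmin,ss = Cmax,ss·f ≈ 30.000 × 0.5 ≈ 15.000 μg/mL.
Trough 15.0 μg/mL vs MEC 22 μg/mL: subtherapeutic.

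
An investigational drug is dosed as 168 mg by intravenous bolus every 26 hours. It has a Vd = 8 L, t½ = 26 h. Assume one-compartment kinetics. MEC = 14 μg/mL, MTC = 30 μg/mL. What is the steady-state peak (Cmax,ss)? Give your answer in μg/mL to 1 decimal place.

42.0 μg/mL

τ = 26 h = 1 half-life, so f = (1/2)^1 = 0.5.
At steady state, R = 1/(1 − 0.5) = 2/1.
Single-dose peak C₀ = D/Vd = 168/8 = 21 μg/mL.
Steady-state peak Cmax,ss = C₀·R = 21 × 2/1 ≈ 42.000 μg/mL.
Peak 42.0 μg/mL vs MTC 30 μg/mL: exceeds toxic threshold.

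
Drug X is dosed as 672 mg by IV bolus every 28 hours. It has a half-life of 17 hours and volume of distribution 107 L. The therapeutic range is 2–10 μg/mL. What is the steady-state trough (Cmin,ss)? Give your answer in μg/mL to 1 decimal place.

k = ln2/t½ = ln2/17 ≈ 0.040773 h⁻¹; fraction remaining f = e^(−kτ) = e^(−0.040773×28) ≈ 0.3193.
At steady state, accumulation factor R = 1/(1 − e^(−kτ)) ≈ 1.4691.
Single-dose peak C₀ = D/Vd = 672/107 ≈ 6.280 μg/mL.
Steady-state peak Cmax,ss = C₀·R ≈ 6.280 × 1.4691 ≈ 9.226 μg/mL.
One interval later, Cmin,ss = Cmax,ss·e^(−kτ) ≈ 9.226 × 0.3193 ≈ 2.946 μg/mL.
Trough 2.9 μg/mL vs MEC 2 μg/mL: adequate.

2.9 μg/mL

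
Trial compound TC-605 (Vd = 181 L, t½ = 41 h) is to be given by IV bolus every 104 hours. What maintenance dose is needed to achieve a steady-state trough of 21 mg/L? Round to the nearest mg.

τ/t½ = 104/41 ≈ 2.5366, so f = (1/2)^(104/41) ≈ 0.172350.
Cmin,ss = (D/Vd)·f/(1−f), so D = Cmin,ss·Vd·(1−f)/f.
D = 21 × 181 × (1−f)/f ≈ 21 × 181 × 4.80215 ≈ 18252.97 mg.

18253 mg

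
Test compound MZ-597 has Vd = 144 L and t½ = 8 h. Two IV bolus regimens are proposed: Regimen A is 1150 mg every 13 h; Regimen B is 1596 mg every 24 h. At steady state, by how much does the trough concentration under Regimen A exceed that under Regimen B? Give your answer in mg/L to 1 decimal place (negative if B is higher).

2.2 mg/L

Regimen A: f = (1/2)^(13/8) ≈ 0.3242; Cmin,ss = (1150/144)·f/(1−f) ≈ 3.831 mg/L.
Regimen B: f = (1/2)^(24/8) ≈ 0.1250; Cmin,ss = (1596/144)·f/(1−f) ≈ 1.583 mg/L.
Difference ≈ 3.831 − 1.583 ≈ 2.248 mg/L.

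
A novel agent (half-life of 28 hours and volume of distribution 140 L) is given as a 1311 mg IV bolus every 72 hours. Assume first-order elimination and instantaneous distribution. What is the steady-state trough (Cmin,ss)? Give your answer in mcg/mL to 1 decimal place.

k = ln2/t½ = ln2/28 ≈ 0.024755 h⁻¹; fraction remaining f = e^(−kτ) = e^(−0.024755×72) ≈ 0.1682.
Accumulation ratio R = 1/(1 − f) ≈ 1/0.8318 ≈ 1.2022.
Single-dose peak C₀ = D/Vd = 1311/140 ≈ 9.364 mcg/mL.
Cmax,ss = C₀/(1 − f) ≈ 9.364/0.8318 ≈ 11.258 mcg/mL.
One interval later, Cmin,ss = Cmax,ss·e^(−kτ) ≈ 11.258 × 0.1682 ≈ 1.894 mcg/mL.

1.9 mcg/mL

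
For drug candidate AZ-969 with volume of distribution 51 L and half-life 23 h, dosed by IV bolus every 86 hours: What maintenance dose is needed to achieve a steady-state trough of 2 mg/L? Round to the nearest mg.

τ/t½ = 86/23 ≈ 3.7391, so f = (1/2)^(86/23) ≈ 0.074888.
Cmin,ss = (D/Vd)·f/(1−f), so D = Cmin,ss·Vd·(1−f)/f.
D = 2 × 51 × (1−f)/f ≈ 2 × 51 × 12.35327 ≈ 1260.03 mg.

1260 mg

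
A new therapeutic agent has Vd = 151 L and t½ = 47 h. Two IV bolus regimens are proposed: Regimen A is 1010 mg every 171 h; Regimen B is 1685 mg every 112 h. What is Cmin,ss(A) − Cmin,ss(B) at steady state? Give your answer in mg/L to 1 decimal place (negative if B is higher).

-2.1 mg/L

Regimen A: f = (1/2)^(171/47) ≈ 0.0803; Cmin,ss = (1010/151)·f/(1−f) ≈ 0.584 mg/L.
Regimen B: f = (1/2)^(112/47) ≈ 0.1917; Cmin,ss = (1685/151)·f/(1−f) ≈ 2.647 mg/L.
Difference ≈ 0.584 − 2.647 ≈ -2.063 mg/L.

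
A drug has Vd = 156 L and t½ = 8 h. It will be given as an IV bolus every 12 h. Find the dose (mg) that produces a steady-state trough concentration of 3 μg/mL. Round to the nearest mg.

856 mg

τ/t½ = 12/8 ≈ 1.5, so f = (1/2)^(12/8) ≈ 0.353553.
Cmin,ss = (D/Vd)·f/(1−f), so D = Cmin,ss·Vd·(1−f)/f.
D = 3 × 156 × (1−f)/f ≈ 3 × 156 × 1.82843 ≈ 855.71 mg.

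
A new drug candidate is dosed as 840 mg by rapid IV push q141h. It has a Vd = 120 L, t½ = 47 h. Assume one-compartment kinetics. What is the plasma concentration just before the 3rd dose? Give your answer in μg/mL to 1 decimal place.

f = (1/2)^(τ/t½) = (1/2)^(141/47) ≈ 0.1250.
C₀ = D/Vd = 840/120 ≈ 7.000 μg/mL.
Before the 3rd dose, 2 doses have been given. Superposition: Cmin = C₀·(f + f²).
≈ 7.000 × (0.1250 + 0.0156) ≈ 7.000 × 0.1406 ≈ 0.984 μg/mL.

1.0 μg/mL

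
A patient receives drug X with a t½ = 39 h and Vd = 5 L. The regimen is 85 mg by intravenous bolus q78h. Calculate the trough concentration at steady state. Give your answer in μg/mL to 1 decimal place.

5.7 μg/mL

τ = 78 h = 2 half-lives, so f = (1/2)^2 = 0.25.
Accumulation ratio R = 1/(1 − f) = 1/0.75 = 4/3.
Single-dose peak C₀ = D/Vd = 85/5 = 17 μg/mL.
Steady-state peak Cmax,ss = C₀·R = 17 × 4/3 ≈ 22.667 μg/mL.
Steady-state trough Cmin,ss = Cmax,ss·f ≈ 22.667 × 0.25 ≈ 5.667 μg/mL.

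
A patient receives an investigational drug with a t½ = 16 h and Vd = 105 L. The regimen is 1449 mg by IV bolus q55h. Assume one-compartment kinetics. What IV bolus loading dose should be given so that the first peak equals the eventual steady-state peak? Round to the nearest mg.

1596 mg

f = (1/2)^(55/16) ≈ 0.092302; accumulation ratio R = 1/(1−f) ≈ 1.10169.
Loading dose to hit Cmax,ss on first dose: D_load = D_maint·R ≈ 1449 × 1.10169 ≈ 1596.35 mg.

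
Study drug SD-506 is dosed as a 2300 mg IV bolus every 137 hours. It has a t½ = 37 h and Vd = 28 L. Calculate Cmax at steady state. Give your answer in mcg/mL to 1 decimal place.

89.0 mcg/mL

τ/t½ = 137/37 ≈ 3.7027, so fraction remaining f = (1/2)^(137/37) ≈ 0.0768.
At steady state, accumulation factor R = 1/(1 − e^(−kτ)) ≈ 1.0832.
Each bolus raises the concentration by D/Vd = 2300/28 ≈ 82.143 mcg/mL.
Steady-state peak Cmax,ss = C₀·R ≈ 82.143 × 1.0832 ≈ 88.977 mcg/mL.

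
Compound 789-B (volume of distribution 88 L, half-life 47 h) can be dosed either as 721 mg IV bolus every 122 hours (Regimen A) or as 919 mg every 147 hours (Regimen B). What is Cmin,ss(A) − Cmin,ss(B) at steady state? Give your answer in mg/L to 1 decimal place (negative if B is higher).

0.3 mg/L

Regimen A: f = (1/2)^(122/47) ≈ 0.1654; Cmin,ss = (721/88)·f/(1−f) ≈ 1.624 mg/L.
Regimen B: f = (1/2)^(147/47) ≈ 0.1144; Cmin,ss = (919/88)·f/(1−f) ≈ 1.349 mg/L.
Difference ≈ 1.624 − 1.349 ≈ 0.275 mg/L.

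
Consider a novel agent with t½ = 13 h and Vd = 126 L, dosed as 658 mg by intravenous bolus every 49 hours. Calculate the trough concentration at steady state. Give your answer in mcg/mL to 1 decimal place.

0.4 mcg/mL

k = ln2/t½ = ln2/13 ≈ 0.053319 h⁻¹; fraction remaining f = e^(−kτ) = e^(−0.053319×49) ≈ 0.0733.
Accumulation ratio R = 1/(1 − f) ≈ 1/0.9267 ≈ 1.0791.
Each bolus raises the concentration by D/Vd = 658/126 ≈ 5.222 mcg/mL.
Cmax,ss = C₀/(1 − f) ≈ 5.222/0.9267 ≈ 5.635 mcg/mL.
Steady-state trough Cmin,ss = Cmax,ss·f ≈ 5.635 × 0.0733 ≈ 0.413 mcg/mL.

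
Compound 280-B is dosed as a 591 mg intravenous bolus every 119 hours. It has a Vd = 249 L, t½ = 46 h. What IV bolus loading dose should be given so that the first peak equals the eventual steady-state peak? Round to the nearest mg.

f = (1/2)^(119/46) ≈ 0.166436; accumulation ratio R = 1/(1−f) ≈ 1.19967.
Loading dose to hit Cmax,ss on first dose: D_load = D_maint·R ≈ 591 × 1.19967 ≈ 709.00 mg.

709 mg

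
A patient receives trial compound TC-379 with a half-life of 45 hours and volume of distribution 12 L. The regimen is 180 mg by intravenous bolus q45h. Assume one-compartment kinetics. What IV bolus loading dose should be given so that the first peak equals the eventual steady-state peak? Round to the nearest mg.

f = (1/2)^(45/45) ≈ 0.500000; accumulation ratio R = 1/(1−f) ≈ 2.00000.
Loading dose to hit Cmax,ss on first dose: D_load = D_maint·R ≈ 180 × 2.00000 ≈ 360.00 mg.

360 mg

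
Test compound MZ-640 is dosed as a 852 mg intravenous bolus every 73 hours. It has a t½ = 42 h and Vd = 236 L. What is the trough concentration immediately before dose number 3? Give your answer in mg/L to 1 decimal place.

f = (1/2)^(τ/t½) = (1/2)^(73/42) ≈ 0.2998.
C₀ = D/Vd = 852/236 ≈ 3.610 mg/L.
Before the 3rd dose, 2 doses have been given. Superposition: Cmin = C₀·(f + f²).
≈ 3.610 × (0.2998 + 0.0899) ≈ 3.610 × 0.3897 ≈ 1.407 mg/L.

1.4 mg/L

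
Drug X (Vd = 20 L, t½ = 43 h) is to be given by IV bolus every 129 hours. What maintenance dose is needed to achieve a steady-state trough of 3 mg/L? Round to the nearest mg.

420 mg

τ/t½ = 129/43 ≈ 3, so f = (1/2)^(129/43) ≈ 0.125000.
Cmin,ss = (D/Vd)·f/(1−f), so D = Cmin,ss·Vd·(1−f)/f.
D = 3 × 20 × (1−f)/f ≈ 3 × 20 × 7.00000 ≈ 420.00 mg.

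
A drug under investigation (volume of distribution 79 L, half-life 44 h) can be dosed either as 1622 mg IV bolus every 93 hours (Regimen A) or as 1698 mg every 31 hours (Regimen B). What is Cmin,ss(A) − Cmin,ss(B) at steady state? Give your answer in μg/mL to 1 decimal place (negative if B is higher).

-28.0 μg/mL

Regimen A: f = (1/2)^(93/44) ≈ 0.2311; Cmin,ss = (1622/79)·f/(1−f) ≈ 6.171 μg/mL.
Regimen B: f = (1/2)^(31/44) ≈ 0.6136; Cmin,ss = (1698/79)·f/(1−f) ≈ 34.132 μg/mL.
Difference ≈ 6.171 − 34.132 ≈ -27.961 μg/mL.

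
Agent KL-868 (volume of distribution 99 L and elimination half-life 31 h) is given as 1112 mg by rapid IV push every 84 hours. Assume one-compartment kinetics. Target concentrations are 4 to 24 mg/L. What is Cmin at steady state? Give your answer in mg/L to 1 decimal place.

2.0 mg/L

k = ln2/t½ = ln2/31 ≈ 0.022360 h⁻¹; fraction remaining f = e^(−kτ) = e^(−0.022360×84) ≈ 0.1529.
Each bolus raises the concentration by D/Vd = 1112/99 ≈ 11.232 mg/L.
Steady-state trough Cmin,ss = C₀·f/(1−f) ≈ 11.232 × 0.1529/0.8471 ≈ 2.027 mg/L.
Trough 2.0 mg/L vs MEC 4 mg/L: subtherapeutic.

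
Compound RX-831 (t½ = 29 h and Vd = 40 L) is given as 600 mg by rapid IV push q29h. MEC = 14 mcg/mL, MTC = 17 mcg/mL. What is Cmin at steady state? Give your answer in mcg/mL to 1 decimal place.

τ = 29 h = 1 half-life, so f = (1/2)^1 = 0.5.
Accumulation ratio R = 1/(1 − f) = 1/0.5 = 2/1.
Single-dose peak C₀ = D/Vd = 600/40 = 15 mcg/mL.
Steady-state peak Cmax,ss = C₀·R = 15 × 2/1 ≈ 30.000 mcg/mL.
Steady-state trough Cmin,ss = Cmax,ss·f ≈ 30.000 × 0.5 ≈ 15.000 mcg/mL.
Trough 15.0 mcg/mL vs MEC 14 mcg/mL: adequate.

15.0 mcg/mL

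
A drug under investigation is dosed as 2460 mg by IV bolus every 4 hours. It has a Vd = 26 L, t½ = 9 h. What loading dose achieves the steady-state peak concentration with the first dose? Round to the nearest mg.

f = (1/2)^(4/9) ≈ 0.734867; accumulation ratio R = 1/(1−f) ≈ 3.77169.
Loading dose to hit Cmax,ss on first dose: D_load = D_maint·R ≈ 2460 × 3.77169 ≈ 9278.36 mg.

9278 mg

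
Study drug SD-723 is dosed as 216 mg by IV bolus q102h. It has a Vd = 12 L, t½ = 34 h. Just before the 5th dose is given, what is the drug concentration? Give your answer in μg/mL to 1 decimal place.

f = (1/2)^(τ/t½) = (1/2)^(102/34) ≈ 0.1250.
C₀ = D/Vd = 216/12 ≈ 18.000 μg/mL.
Before the 5th dose, 4 doses have been given. Superposition: Cmin = C₀·(f + f² + … + f^4).
≈ 18.000 × (0.1250 + 0.0156 + 0.0020 + 0.0002) ≈ 18.000 × 0.1428 ≈ 2.570 μg/mL.

2.6 μg/mL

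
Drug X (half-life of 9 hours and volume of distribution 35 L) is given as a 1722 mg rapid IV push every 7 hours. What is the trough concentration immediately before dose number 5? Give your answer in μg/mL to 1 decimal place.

60.9 μg/mL

f = (1/2)^(τ/t½) = (1/2)^(7/9) ≈ 0.5833.
C₀ = D/Vd = 1722/35 ≈ 49.200 μg/mL.
Before the 5th dose, 4 doses have been given. Superposition: Cmin = C₀·(f + f² + … + f^4).
≈ 49.200 × (0.5833 + 0.3402 + 0.1985 + 0.1158) ≈ 49.200 × 1.2378 ≈ 60.900 μg/mL.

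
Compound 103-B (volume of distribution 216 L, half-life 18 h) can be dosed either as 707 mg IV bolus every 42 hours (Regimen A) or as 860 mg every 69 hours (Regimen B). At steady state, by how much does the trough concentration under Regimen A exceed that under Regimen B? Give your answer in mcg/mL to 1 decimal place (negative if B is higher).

Regimen A: f = (1/2)^(42/18) ≈ 0.1984; Cmin,ss = (707/216)·f/(1−f) ≈ 0.810 mcg/mL.
Regimen B: f = (1/2)^(69/18) ≈ 0.0702; Cmin,ss = (860/216)·f/(1−f) ≈ 0.301 mcg/mL.
Difference ≈ 0.810 − 0.301 ≈ 0.509 mcg/mL.

0.5 mcg/mL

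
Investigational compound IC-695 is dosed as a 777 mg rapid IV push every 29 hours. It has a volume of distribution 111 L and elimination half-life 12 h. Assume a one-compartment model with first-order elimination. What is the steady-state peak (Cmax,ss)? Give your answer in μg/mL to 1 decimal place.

8.6 μg/mL

τ/t½ = 29/12 ≈ 2.4167, so fraction remaining f = (1/2)^(29/12) ≈ 0.1873.
Accumulation ratio R = 1/(1 − f) ≈ 1/0.8127 ≈ 1.2305.
Each bolus raises the concentration by D/Vd = 777/111 ≈ 7.000 μg/mL.
Steady-state peak Cmax,ss = C₀·R ≈ 7.000 × 1.2305 ≈ 8.614 μg/mL.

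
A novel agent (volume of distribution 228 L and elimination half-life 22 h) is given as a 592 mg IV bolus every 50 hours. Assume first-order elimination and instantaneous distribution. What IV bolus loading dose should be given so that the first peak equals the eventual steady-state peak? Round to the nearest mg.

f = (1/2)^(50/22) ≈ 0.206938; accumulation ratio R = 1/(1−f) ≈ 1.26094.
Loading dose to hit Cmax,ss on first dose: D_load = D_maint·R ≈ 592 × 1.26094 ≈ 746.48 mg.

746 mg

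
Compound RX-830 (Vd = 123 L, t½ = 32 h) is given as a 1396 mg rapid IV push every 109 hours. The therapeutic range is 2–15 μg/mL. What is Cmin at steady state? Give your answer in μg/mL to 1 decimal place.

τ/t½ = 109/32 ≈ 3.4062, so fraction remaining f = (1/2)^(109/32) ≈ 0.0943.
Each bolus raises the concentration by D/Vd = 1396/123 ≈ 11.350 μg/mL.
Steady-state trough Cmin,ss = C₀·f/(1−f) ≈ 11.350 × 0.0943/0.9057 ≈ 1.182 μg/mL.
Trough 1.2 μg/mL vs MEC 2 μg/mL: subtherapeutic.

1.2 μg/mL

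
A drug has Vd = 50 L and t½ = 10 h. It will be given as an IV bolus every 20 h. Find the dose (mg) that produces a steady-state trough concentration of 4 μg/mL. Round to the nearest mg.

τ/t½ = 20/10 ≈ 2, so f = (1/2)^(20/10) ≈ 0.250000.
Cmin,ss = (D/Vd)·f/(1−f), so D = Cmin,ss·Vd·(1−f)/f.
D = 4 × 50 × (1−f)/f ≈ 4 × 50 × 3.00000 ≈ 600.00 mg.

600 mg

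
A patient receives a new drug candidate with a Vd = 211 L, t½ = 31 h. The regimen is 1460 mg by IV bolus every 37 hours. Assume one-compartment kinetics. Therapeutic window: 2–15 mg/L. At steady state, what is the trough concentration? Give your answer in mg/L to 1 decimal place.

5.4 mg/L

τ/t½ = 37/31 ≈ 1.1935, so fraction remaining f = (1/2)^(37/31) ≈ 0.4372.
Accumulation ratio R = 1/(1 − f) ≈ 1/0.5628 ≈ 1.7768.
Each bolus raises the concentration by D/Vd = 1460/211 ≈ 6.919 mg/L.
Steady-state peak Cmax,ss = C₀·R ≈ 6.919 × 1.7768 ≈ 12.294 mg/L.
One interval later, Cmin,ss = Cmax,ss·e^(−kτ) ≈ 12.294 × 0.4372 ≈ 5.375 mg/L.
Trough 5.4 mg/L vs MEC 2 mg/L: adequate.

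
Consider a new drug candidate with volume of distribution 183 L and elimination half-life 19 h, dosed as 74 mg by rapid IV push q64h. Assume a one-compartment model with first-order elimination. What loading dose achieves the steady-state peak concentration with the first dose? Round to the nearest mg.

f = (1/2)^(64/19) ≈ 0.096829; accumulation ratio R = 1/(1−f) ≈ 1.10721.
Loading dose to hit Cmax,ss on first dose: D_load = D_maint·R ≈ 74 × 1.10721 ≈ 81.93 mg.

82 mg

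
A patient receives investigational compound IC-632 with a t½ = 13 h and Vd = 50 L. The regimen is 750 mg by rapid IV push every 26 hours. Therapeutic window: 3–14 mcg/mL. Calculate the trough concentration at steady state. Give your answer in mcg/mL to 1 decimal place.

τ = 26 h = 2 half-lives, so f = (1/2)^2 = 0.25.
Accumulation ratio R = 1/(1 − f) = 1/0.75 = 4/3.
Single-dose peak C₀ = D/Vd = 750/50 = 15 mcg/mL.
Steady-state peak Cmax,ss = C₀·R = 15 × 4/3 ≈ 20.000 mcg/mL.
Steady-state trough Cmin,ss = Cmax,ss·f ≈ 20.000 × 0.25 ≈ 5.000 mcg/mL.
Trough 5.0 mcg/mL vs MEC 3 mcg/mL: adequate.

5.0 mcg/mL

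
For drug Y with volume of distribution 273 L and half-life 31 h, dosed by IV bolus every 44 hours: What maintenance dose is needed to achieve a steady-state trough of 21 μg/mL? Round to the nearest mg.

τ/t½ = 44/31 ≈ 1.4194, so f = (1/2)^(44/31) ≈ 0.373879.
Cmin,ss = (D/Vd)·f/(1−f), so D = Cmin,ss·Vd·(1−f)/f.
D = 21 × 273 × (1−f)/f ≈ 21 × 273 × 1.67466 ≈ 9600.83 mg.

9601 mg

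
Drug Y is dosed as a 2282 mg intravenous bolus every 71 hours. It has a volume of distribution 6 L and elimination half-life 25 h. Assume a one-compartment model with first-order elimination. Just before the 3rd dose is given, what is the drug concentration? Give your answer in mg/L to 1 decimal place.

60.5 mg/L

f = (1/2)^(τ/t½) = (1/2)^(71/25) ≈ 0.1397.
C₀ = D/Vd = 2282/6 ≈ 380.333 mg/L.
Before the 3rd dose, 2 doses have been given. Superposition: Cmin = C₀·(f + f²).
≈ 380.333 × (0.1397 + 0.0195) ≈ 380.333 × 0.1592 ≈ 60.549 mg/L.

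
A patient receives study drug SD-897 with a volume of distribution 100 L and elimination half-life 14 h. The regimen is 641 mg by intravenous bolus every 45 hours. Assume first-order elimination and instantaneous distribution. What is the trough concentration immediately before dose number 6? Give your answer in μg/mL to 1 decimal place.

f = (1/2)^(τ/t½) = (1/2)^(45/14) ≈ 0.1077.
C₀ = D/Vd = 641/100 ≈ 6.410 μg/mL.
Before the 6th dose, 5 doses have been given. Superposition: Cmin = C₀·(f + f² + … + f^5).
≈ 6.410 × (0.1077 + 0.0116 + 0.0012 + 0.0001 + 0.0000) ≈ 6.410 × 0.1206 ≈ 0.773 μg/mL.

0.8 μg/mL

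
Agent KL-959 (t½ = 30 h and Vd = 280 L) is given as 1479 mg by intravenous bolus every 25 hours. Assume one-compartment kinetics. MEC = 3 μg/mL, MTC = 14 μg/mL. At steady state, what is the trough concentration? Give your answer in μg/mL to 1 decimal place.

Over one 25-h interval, 25/30 ≈ 0.83333 half-lives elapse, leaving f ≈ 0.5612 of each dose.
At steady state, accumulation factor R = 1/(1 − e^(−kτ)) ≈ 2.2789.
Single-dose peak C₀ = D/Vd = 1479/280 ≈ 5.282 μg/mL.
Steady-state peak Cmax,ss = C₀·R ≈ 5.282 × 2.2789 ≈ 12.037 μg/mL.
Steady-state trough Cmin,ss = Cmax,ss·f ≈ 12.037 × 0.5612 ≈ 6.755 μg/mL.
Trough 6.8 μg/mL vs MEC 3 μg/mL: adequate.

6.8 μg/mL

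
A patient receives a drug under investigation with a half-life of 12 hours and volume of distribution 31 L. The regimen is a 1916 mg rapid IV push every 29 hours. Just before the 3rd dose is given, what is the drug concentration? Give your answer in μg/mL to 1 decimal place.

f = (1/2)^(τ/t½) = (1/2)^(29/12) ≈ 0.1873.
C₀ = D/Vd = 1916/31 ≈ 61.806 μg/mL.
Before the 3rd dose, 2 doses have been given. Superposition: Cmin = C₀·(f + f²).
≈ 61.806 × (0.1873 + 0.0351) ≈ 61.806 × 0.2224 ≈ 13.746 μg/mL.

13.7 μg/mL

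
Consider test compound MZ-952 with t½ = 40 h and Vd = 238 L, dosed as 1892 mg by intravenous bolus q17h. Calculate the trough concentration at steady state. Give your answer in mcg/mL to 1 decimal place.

23.2 mcg/mL

k = ln2/t½ = ln2/40 ≈ 0.017329 h⁻¹; fraction remaining f = e^(−kτ) = e^(−0.017329×17) ≈ 0.7448.
Single-dose peak C₀ = D/Vd = 1892/238 ≈ 7.950 mcg/mL.
Steady-state trough Cmin,ss = C₀·f/(1−f) ≈ 7.950 × 0.7448/0.2552 ≈ 23.202 mcg/mL.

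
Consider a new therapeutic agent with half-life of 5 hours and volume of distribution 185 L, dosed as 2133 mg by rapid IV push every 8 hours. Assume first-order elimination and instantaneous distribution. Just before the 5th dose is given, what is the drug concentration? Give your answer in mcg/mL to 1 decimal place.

5.6 mcg/mL

f = (1/2)^(τ/t½) = (1/2)^(8/5) ≈ 0.3299.
C₀ = D/Vd = 2133/185 ≈ 11.530 mcg/mL.
Before the 5th dose, 4 doses have been given. Superposition: Cmin = C₀·(f + f² + … + f^4).
≈ 11.530 × (0.3299 + 0.1088 + 0.0359 + 0.0118) ≈ 11.530 × 0.4864 ≈ 5.608 mcg/mL.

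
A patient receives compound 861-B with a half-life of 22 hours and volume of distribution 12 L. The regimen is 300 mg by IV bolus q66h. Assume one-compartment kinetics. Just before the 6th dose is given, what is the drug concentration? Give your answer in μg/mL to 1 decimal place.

f = (1/2)^(τ/t½) = (1/2)^(66/22) ≈ 0.1250.
C₀ = D/Vd = 300/12 ≈ 25.000 μg/mL.
Before the 6th dose, 5 doses have been given. Superposition: Cmin = C₀·(f + f² + … + f^5).
≈ 25.000 × (0.1250 + 0.0156 + 0.0020 + 0.0002 + 0.0000) ≈ 25.000 × 0.1428 ≈ 3.570 μg/mL.

3.6 μg/mL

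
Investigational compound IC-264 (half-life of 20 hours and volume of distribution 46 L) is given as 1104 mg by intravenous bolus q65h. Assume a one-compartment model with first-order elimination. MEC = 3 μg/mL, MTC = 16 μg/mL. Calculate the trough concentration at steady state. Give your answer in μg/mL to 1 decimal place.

2.8 μg/mL

τ/t½ = 65/20 ≈ 3.25, so fraction remaining f = (1/2)^(65/20) ≈ 0.1051.
At steady state, accumulation factor R = 1/(1 − e^(−kτ)) ≈ 1.1174.
Each bolus raises the concentration by D/Vd = 1104/46 ≈ 24.000 μg/mL.
Cmax,ss = C₀/(1 − f) ≈ 24.000/0.8949 ≈ 26.819 μg/mL.
Steady-state trough Cmin,ss = Cmax,ss·f ≈ 26.819 × 0.1051 ≈ 2.819 μg/mL.
Trough 2.8 μg/mL vs MEC 3 μg/mL: subtherapeutic.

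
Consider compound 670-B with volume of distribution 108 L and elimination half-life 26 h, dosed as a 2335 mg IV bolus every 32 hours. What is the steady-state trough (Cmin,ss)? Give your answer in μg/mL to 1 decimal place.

k = ln2/t½ = ln2/26 ≈ 0.026660 h⁻¹; fraction remaining f = e^(−kτ) = e^(−0.026660×32) ≈ 0.4261.
At steady state, accumulation factor R = 1/(1 − e^(−kτ)) ≈ 1.7425.
Each bolus raises the concentration by D/Vd = 2335/108 ≈ 21.620 μg/mL.
Steady-state peak Cmax,ss = C₀·R ≈ 21.620 × 1.7425 ≈ 37.673 μg/mL.
One interval later, Cmin,ss = Cmax,ss·e^(−kτ) ≈ 37.673 × 0.4261 ≈ 16.052 μg/mL.

16.1 μg/mL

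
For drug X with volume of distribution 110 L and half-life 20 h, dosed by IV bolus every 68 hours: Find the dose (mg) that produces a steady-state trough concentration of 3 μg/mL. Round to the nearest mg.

3154 mg

τ/t½ = 68/20 ≈ 3.4, so f = (1/2)^(68/20) ≈ 0.094732.
Cmin,ss = (D/Vd)·f/(1−f), so D = Cmin,ss·Vd·(1−f)/f.
D = 3 × 110 × (1−f)/f ≈ 3 × 110 × 9.55610 ≈ 3153.51 mg.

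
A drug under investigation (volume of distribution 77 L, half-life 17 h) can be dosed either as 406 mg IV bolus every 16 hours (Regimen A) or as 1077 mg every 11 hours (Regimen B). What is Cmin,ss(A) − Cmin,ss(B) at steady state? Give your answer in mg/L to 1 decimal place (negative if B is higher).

Regimen A: f = (1/2)^(16/17) ≈ 0.5208; Cmin,ss = (406/77)·f/(1−f) ≈ 5.730 mg/L.
Regimen B: f = (1/2)^(11/17) ≈ 0.6386; Cmin,ss = (1077/77)·f/(1−f) ≈ 24.715 mg/L.
Difference ≈ 5.730 − 24.715 ≈ -18.985 mg/L.

-19.0 mg/L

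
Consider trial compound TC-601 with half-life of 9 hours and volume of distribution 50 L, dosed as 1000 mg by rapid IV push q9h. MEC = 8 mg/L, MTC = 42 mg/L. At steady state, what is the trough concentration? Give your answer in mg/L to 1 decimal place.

τ = 9 h = 1 half-life, so f = (1/2)^1 = 0.5.
Accumulation ratio R = 1/(1 − f) = 1/0.5 = 2/1.
Single-dose peak C₀ = D/Vd = 1000/50 = 20 mg/L.
Steady-state peak Cmax,ss = C₀·R = 20 × 2/1 ≈ 40.000 mg/L.
Steady-state trough Cmin,ss = Cmax,ss·f ≈ 40.000 × 0.5 ≈ 20.000 mg/L.
Trough 20.0 mg/L vs MEC 8 mg/L: adequate.

20.0 mg/L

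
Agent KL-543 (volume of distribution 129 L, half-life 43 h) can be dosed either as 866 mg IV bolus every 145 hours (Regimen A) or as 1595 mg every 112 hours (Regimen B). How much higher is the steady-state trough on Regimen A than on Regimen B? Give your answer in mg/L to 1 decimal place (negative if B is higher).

Regimen A: f = (1/2)^(145/43) ≈ 0.0966; Cmin,ss = (866/129)·f/(1−f) ≈ 0.718 mg/L.
Regimen B: f = (1/2)^(112/43) ≈ 0.1644; Cmin,ss = (1595/129)·f/(1−f) ≈ 2.433 mg/L.
Difference ≈ 0.718 − 2.433 ≈ -1.715 mg/L.

-1.7 mg/L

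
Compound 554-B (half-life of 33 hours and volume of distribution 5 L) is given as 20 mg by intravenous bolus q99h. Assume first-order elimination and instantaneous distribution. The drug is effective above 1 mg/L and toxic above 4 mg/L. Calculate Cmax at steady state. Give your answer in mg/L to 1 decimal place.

The dosing interval is 3 half-lives, so f = 2^(−3) = 0.125.
Accumulation ratio R = 1/(1 − f) = 1/0.875 = 8/7.
Single-dose peak C₀ = D/Vd = 20/5 = 4 mg/L.
Steady-state peak Cmax,ss = C₀·R = 4 × 8/7 ≈ 4.571 mg/L.
Peak 4.6 mg/L vs MTC 4 mg/L: exceeds toxic threshold.

4.6 mg/L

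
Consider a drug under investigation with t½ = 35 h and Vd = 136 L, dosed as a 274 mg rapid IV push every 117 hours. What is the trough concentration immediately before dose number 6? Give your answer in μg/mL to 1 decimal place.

f = (1/2)^(τ/t½) = (1/2)^(117/35) ≈ 0.0986.
C₀ = D/Vd = 274/136 ≈ 2.015 μg/mL.
Before the 6th dose, 5 doses have been given. Superposition: Cmin = C₀·(f + f² + … + f^5).
≈ 2.015 × (0.0986 + 0.0097 + 0.0010 + 0.0001 + 0.0000) ≈ 2.015 × 0.1094 ≈ 0.220 μg/mL.

0.2 μg/mL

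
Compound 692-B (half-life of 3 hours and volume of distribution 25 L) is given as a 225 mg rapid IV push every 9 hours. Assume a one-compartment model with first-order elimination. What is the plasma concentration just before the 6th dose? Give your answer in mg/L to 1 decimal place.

1.3 mg/L

f = (1/2)^(τ/t½) = (1/2)^(9/3) ≈ 0.1250.
C₀ = D/Vd = 225/25 ≈ 9.000 mg/L.
Before the 6th dose, 5 doses have been given. Superposition: Cmin = C₀·(f + f² + … + f^5).
≈ 9.000 × (0.1250 + 0.0156 + 0.0020 + 0.0002 + 0.0000) ≈ 9.000 × 0.1428 ≈ 1.285 mg/L.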